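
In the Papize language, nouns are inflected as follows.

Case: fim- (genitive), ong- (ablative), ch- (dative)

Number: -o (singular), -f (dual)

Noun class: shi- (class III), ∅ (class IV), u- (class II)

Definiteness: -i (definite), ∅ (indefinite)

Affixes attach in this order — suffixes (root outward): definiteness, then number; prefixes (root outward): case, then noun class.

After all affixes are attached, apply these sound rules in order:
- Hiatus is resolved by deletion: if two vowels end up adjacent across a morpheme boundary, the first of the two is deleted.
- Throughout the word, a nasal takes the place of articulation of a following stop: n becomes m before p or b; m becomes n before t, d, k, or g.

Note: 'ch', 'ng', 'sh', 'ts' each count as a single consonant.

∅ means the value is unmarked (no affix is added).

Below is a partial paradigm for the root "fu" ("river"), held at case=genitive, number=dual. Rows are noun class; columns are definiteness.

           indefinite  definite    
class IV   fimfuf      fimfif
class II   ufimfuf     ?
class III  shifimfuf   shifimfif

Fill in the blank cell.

ufimfif

Attach case genitive fim- → fimfu.
Attach noun class class II u- → ufimfu.
Attach definiteness definite -i → ufimfui.
Attach number dual -f → ufimfuif.
Apply vowel deletion: ufimfuif → ufimfif.
Nasal assimilation: no change.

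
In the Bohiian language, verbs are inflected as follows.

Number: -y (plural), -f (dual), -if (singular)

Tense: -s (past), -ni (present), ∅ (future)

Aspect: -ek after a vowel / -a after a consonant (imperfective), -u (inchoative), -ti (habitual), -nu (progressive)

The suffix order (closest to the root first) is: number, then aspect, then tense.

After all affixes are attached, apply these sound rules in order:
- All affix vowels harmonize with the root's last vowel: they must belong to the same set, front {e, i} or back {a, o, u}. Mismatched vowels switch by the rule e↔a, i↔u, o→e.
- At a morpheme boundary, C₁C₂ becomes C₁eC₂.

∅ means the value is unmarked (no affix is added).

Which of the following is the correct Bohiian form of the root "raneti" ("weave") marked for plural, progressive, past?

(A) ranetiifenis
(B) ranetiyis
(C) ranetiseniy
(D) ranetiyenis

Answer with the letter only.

Attach number plural -y → ranetiy.
Attach aspect progressive -nu → ranetiynu.
Attach tense past -s → ranetiynus.
Apply vowel harmony: ranetiynus → ranetiynis.
Apply epenthesis: ranetiynis → ranetiyenis.
So the correct form is ranetiyenis, option (D).
(A) ranetiifenis is wrong: it uses singular instead of plural for number.
(B) ranetiyis is wrong: it uses inchoative instead of progressive for aspect.
(C) ranetiseniy is wrong: it has the affixes in the wrong order.

D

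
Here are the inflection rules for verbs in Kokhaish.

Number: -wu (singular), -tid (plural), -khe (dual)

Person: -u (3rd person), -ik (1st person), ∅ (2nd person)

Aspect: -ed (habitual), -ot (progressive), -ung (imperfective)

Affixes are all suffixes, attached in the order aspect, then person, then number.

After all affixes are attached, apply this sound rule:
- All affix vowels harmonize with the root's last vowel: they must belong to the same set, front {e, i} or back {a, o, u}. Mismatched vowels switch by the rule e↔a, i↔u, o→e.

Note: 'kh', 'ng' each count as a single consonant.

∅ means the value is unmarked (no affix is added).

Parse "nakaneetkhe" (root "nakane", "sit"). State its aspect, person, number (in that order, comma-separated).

Segment: nakane-ot-khe.
aspect: -ot → progressive.
person: ∅ → 2nd person.
number: -khe → dual.

progressive, 2nd person, dual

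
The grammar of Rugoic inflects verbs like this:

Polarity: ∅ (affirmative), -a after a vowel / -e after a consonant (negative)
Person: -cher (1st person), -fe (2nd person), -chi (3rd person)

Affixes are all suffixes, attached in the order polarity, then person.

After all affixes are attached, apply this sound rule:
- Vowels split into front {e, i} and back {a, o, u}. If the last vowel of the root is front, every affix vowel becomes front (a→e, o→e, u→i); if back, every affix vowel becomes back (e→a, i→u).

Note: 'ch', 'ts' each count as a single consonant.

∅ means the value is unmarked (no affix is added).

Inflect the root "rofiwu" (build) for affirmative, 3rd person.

rofiwuchu

polarity = affirmative: zero marking, form stays rofiwu.
Attach person 3rd person -chi → rofiwuchi.
Apply vowel harmony: rofiwuchi → rofiwuchu.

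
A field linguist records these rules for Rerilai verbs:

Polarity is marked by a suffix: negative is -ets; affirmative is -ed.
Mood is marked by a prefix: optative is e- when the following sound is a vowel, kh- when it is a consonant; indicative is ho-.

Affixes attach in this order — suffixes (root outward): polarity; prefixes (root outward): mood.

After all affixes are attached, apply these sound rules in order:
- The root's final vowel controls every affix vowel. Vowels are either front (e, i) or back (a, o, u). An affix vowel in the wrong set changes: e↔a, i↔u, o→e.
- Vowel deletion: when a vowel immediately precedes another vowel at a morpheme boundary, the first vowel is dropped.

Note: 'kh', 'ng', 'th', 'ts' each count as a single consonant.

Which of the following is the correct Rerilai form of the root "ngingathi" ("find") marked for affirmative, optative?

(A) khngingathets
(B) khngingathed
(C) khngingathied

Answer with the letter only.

Attach mood optative kh- (before consonant 'ng') → khngingathi.
Attach polarity affirmative -ed → khngingathied.
Vowel harmony: no change.
Apply vowel deletion: khngingathied → khngingathed.
So the correct form is khngingathed, option (B).
(A) khngingathets is wrong: it uses negative instead of affirmative for polarity.
(C) khngingathied is wrong: it fails to apply the sound rule(s).

B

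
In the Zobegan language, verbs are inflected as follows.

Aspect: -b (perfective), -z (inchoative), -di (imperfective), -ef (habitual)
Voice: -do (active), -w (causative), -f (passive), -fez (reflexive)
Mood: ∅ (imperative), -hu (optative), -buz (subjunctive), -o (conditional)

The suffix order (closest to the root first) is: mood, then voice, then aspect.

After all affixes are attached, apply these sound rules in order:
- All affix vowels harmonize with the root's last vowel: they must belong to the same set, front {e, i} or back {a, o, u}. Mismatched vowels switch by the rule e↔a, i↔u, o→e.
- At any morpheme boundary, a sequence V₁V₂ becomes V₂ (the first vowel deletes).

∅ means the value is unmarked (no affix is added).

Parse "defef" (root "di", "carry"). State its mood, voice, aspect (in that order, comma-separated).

Segment: di-o-f-ef.
mood: -o → conditional.
voice: -f → passive.
aspect: -ef → habitual.

conditional, passive, habitual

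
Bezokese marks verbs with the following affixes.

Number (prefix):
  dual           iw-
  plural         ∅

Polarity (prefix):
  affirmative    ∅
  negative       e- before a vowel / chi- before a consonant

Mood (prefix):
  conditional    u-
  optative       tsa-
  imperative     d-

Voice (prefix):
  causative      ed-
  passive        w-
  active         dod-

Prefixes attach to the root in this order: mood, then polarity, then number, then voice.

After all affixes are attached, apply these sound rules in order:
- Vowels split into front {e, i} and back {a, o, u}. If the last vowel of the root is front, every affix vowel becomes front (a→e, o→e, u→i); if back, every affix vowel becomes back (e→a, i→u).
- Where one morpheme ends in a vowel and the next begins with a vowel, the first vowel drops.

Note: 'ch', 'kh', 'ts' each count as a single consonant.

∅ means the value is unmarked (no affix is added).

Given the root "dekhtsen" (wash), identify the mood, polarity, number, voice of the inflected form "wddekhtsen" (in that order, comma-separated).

Segment: w-d-dekhtsen.
mood: d- → imperative.
polarity: ∅ → affirmative.
number: ∅ → plural.
voice: w- → passive.

imperative, affirmative, plural, passive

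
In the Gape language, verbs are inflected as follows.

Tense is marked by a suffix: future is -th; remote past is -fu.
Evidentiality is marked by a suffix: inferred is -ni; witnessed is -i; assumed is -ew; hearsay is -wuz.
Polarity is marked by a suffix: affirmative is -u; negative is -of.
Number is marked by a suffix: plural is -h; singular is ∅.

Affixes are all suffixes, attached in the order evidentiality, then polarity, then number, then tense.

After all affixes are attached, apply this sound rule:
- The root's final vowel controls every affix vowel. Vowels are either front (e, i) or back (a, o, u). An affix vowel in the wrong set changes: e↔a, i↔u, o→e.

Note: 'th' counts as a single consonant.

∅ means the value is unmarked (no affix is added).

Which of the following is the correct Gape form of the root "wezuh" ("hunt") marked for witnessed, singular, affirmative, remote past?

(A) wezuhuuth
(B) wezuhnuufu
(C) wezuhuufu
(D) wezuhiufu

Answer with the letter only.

C

Attach evidentiality witnessed -i → wezuhi.
Attach polarity affirmative -u → wezuhiu.
number = singular: zero marking, form stays wezuhiu.
Attach tense remote past -fu → wezuhiufu.
Apply vowel harmony: wezuhiufu → wezuhuufu.
So the correct form is wezuhuufu, option (C).
(D) wezuhiufu is wrong: it fails to apply the sound rule(s).
(B) wezuhnuufu is wrong: it uses inferred instead of witnessed for evidentiality.
(A) wezuhuuth is wrong: it uses future instead of remote past for tense.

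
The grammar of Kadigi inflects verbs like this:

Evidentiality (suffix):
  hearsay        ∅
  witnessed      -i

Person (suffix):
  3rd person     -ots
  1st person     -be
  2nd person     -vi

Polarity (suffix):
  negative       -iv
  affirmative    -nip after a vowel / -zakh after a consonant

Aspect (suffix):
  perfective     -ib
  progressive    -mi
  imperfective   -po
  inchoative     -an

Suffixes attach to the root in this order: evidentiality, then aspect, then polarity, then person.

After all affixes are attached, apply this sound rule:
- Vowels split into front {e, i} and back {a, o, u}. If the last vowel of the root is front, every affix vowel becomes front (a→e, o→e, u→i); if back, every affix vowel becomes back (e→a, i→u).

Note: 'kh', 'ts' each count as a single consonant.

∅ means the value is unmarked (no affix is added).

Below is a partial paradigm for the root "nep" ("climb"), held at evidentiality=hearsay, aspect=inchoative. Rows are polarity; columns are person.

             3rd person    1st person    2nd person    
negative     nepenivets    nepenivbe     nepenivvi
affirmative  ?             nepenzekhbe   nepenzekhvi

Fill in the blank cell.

evidentiality = hearsay: zero marking, form stays nep.
Attach aspect inchoative -an → nepan.
Attach polarity affirmative -zakh (after consonant 'n') → nepanzakh.
Attach person 3rd person -ots → nepanzakhots.
Apply vowel harmony: nepanzakhots → nepenzekhets.

nepenzekhets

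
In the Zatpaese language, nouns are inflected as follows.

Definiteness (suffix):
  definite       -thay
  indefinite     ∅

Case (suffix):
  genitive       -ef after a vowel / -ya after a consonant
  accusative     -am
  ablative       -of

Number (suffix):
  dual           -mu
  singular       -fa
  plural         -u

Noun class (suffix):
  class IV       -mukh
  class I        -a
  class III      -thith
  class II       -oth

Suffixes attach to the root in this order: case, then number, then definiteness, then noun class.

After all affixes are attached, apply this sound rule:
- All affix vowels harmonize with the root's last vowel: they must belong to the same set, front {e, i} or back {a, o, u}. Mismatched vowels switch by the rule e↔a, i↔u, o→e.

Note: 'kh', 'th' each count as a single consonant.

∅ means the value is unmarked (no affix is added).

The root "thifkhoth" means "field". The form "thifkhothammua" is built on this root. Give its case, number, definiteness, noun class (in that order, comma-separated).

accusative, dual, indefinite, class I

Segment: thifkhoth-am-mu-a.
case: -am → accusative.
number: -mu → dual.
definiteness: ∅ → indefinite.
noun class: -a → class I.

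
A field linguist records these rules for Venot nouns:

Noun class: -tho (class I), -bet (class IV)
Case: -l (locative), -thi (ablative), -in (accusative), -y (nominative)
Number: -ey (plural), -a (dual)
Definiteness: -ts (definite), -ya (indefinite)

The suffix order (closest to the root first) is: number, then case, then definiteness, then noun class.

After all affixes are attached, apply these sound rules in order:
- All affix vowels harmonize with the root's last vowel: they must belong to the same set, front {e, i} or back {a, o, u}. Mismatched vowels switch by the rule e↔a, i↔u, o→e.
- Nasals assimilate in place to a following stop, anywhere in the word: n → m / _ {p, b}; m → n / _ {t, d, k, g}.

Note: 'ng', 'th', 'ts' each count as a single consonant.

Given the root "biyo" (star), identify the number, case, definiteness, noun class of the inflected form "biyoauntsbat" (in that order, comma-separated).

Segment: biyo-a-in-ts-bet.
number: -a → dual.
case: -in → accusative.
definiteness: -ts → definite.
noun class: -bet → class IV.

dual, accusative, definite, class IV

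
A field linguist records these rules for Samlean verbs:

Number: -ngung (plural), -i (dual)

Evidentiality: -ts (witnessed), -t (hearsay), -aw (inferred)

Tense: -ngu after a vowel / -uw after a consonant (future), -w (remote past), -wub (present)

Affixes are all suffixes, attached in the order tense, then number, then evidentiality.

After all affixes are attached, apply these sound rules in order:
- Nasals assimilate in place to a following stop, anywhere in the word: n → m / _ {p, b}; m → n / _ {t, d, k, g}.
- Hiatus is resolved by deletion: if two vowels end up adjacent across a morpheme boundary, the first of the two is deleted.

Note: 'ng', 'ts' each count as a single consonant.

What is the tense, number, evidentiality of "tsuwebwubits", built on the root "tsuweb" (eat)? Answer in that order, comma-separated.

present, dual, witnessed

Segment: tsuweb-wub-i-ts.
tense: -wub → present.
number: -i → dual.
evidentiality: -ts → witnessed.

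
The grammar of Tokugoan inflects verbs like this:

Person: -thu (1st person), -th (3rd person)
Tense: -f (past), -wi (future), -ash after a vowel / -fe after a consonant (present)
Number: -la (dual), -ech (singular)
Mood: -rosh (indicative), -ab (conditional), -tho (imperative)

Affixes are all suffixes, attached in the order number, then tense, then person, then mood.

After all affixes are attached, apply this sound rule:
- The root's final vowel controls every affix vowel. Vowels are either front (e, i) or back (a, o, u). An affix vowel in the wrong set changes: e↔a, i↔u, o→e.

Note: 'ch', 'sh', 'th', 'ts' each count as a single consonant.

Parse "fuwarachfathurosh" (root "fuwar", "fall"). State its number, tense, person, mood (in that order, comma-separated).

singular, present, 1st person, indicative

Segment: fuwar-ech-fe-thu-rosh.
number: -ech → singular.
tense: -ash/fe → present.
person: -thu → 1st person.
mood: -rosh → indicative.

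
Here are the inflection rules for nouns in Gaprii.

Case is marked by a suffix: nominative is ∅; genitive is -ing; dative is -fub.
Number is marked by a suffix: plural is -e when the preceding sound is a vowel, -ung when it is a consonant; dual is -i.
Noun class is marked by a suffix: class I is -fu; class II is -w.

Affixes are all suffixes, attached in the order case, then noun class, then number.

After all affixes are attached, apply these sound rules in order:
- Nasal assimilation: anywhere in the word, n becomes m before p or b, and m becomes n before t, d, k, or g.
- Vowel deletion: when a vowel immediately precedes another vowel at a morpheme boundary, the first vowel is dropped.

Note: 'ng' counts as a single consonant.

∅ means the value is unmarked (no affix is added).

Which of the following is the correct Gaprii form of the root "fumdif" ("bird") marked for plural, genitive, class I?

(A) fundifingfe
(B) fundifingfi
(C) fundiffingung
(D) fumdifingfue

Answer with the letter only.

A

Attach case genitive -ing → fumdifing.
Attach noun class class I -fu → fumdifingfu.
Attach number plural -e (after vowel 'u') → fumdifingfue.
Apply nasal assimilation: fumdifingfue → fundifingfue.
Apply vowel deletion: fundifingfue → fundifingfe.
So the correct form is fundifingfe, option (A).
(D) fumdifingfue is wrong: it fails to apply the sound rule(s).
(B) fundifingfi is wrong: it uses dual instead of plural for number.
(C) fundiffingung is wrong: it has the affixes in the wrong order.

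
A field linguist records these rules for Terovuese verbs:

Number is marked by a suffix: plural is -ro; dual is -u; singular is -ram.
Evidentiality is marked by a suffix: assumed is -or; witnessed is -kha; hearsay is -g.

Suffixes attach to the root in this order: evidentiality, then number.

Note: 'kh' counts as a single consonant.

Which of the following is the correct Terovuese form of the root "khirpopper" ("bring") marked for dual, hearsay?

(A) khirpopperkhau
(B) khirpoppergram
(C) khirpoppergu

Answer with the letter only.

Attach evidentiality hearsay -g → khirpopperg.
Attach number dual -u → khirpoppergu.
So the correct form is khirpoppergu, option (C).
(A) khirpopperkhau is wrong: it uses witnessed instead of hearsay for evidentiality.
(B) khirpoppergram is wrong: it uses singular instead of dual for number.

C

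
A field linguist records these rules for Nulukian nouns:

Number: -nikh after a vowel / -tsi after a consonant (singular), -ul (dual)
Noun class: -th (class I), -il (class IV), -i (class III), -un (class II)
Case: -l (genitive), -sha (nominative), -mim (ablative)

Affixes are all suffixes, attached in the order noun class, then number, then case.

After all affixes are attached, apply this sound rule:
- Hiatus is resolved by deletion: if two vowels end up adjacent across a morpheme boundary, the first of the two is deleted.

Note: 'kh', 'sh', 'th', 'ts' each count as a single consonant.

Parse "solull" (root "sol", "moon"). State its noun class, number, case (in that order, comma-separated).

class III, dual, genitive

Segment: sol-i-ul-l.
noun class: -i → class III.
number: -ul → dual.
case: -l → genitive.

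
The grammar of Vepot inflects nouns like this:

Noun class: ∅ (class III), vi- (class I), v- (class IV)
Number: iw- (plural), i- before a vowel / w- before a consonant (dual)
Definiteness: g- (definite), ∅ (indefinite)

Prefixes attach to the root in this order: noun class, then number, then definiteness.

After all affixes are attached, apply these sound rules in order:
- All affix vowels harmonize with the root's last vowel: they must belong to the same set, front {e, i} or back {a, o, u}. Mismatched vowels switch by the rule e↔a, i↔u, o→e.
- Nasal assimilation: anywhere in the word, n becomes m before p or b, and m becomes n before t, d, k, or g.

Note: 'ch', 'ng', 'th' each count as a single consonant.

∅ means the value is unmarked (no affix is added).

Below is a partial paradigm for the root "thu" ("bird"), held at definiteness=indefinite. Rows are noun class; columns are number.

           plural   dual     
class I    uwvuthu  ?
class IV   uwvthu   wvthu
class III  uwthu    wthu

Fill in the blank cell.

wvuthu

Attach noun class class I vi- → vithu.
Attach number dual w- (before consonant 'v') → wvithu.
definiteness = indefinite: zero marking, form stays wvithu.
Apply vowel harmony: wvithu → wvuthu.
Nasal assimilation: no change.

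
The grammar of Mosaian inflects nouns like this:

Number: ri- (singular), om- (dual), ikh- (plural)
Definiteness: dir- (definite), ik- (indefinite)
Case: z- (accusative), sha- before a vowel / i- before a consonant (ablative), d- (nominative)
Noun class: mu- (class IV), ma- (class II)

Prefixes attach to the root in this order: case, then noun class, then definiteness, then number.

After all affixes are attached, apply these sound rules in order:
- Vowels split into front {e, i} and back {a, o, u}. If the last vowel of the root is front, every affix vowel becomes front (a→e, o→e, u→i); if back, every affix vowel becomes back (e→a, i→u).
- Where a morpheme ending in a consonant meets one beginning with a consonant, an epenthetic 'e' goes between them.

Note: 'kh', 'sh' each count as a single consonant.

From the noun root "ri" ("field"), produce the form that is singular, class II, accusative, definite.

Attach case accusative z- → zri.
Attach noun class class II ma- → mazri.
Attach definiteness definite dir- → dirmazri.
Attach number singular ri- → ridirmazri.
Apply vowel harmony: ridirmazri → ridirmezri.
Apply epenthesis: ridirmezri → ridiremezeri.

ridiremezeri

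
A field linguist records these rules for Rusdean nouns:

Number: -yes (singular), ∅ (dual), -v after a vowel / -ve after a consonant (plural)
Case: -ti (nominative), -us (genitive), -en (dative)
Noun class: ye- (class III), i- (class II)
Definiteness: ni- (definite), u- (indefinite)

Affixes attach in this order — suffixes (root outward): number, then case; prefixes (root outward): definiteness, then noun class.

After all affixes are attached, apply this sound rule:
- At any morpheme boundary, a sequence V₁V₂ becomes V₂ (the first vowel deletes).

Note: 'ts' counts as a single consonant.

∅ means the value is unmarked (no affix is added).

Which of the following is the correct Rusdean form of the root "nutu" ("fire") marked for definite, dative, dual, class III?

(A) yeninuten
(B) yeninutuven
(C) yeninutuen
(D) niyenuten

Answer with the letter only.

A

number = dual: zero marking, form stays nutu.
Attach case dative -en → nutuen.
Attach definiteness definite ni- → ninutuen.
Attach noun class class III ye- → yeninutuen.
Apply vowel deletion: yeninutuen → yeninuten.
So the correct form is yeninuten, option (A).
(B) yeninutuven is wrong: it uses plural instead of dual for number.
(C) yeninutuen is wrong: it fails to apply the sound rule(s).
(D) niyenuten is wrong: it has the affixes in the wrong order.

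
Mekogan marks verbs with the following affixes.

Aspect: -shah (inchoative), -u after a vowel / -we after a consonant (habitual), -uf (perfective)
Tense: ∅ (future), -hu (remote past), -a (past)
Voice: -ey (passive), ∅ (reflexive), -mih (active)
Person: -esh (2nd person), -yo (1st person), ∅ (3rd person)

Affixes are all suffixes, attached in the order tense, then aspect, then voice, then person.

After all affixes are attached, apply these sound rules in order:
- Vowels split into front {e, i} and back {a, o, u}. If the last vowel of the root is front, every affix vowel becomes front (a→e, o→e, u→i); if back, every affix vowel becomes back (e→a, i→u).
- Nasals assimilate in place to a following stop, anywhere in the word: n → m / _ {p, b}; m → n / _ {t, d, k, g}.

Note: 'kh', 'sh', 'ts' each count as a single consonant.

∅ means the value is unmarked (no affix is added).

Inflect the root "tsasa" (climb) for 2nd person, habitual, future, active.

tsasaumuhash

tense = future: zero marking, form stays tsasa.
Attach aspect habitual -u (after vowel 'a') → tsasau.
Attach voice active -mih → tsasaumih.
Attach person 2nd person -esh → tsasaumihesh.
Apply vowel harmony: tsasaumihesh → tsasaumuhash.
Nasal assimilation: no change.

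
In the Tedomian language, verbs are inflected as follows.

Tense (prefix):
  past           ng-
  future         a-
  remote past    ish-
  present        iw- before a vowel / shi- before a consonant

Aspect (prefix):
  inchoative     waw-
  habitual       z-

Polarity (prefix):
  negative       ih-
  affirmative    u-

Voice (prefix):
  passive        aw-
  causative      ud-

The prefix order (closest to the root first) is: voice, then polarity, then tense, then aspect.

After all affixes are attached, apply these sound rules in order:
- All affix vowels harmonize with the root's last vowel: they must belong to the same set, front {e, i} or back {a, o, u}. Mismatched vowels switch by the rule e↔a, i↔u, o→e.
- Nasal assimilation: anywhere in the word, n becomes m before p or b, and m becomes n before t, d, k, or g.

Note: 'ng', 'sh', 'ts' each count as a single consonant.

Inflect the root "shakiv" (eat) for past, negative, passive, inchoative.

wewngihewshakiv

Attach voice passive aw- → awshakiv.
Attach polarity negative ih- → ihawshakiv.
Attach tense past ng- → ngihawshakiv.
Attach aspect inchoative waw- → wawngihawshakiv.
Apply vowel harmony: wawngihawshakiv → wewngihewshakiv.
Nasal assimilation: no change.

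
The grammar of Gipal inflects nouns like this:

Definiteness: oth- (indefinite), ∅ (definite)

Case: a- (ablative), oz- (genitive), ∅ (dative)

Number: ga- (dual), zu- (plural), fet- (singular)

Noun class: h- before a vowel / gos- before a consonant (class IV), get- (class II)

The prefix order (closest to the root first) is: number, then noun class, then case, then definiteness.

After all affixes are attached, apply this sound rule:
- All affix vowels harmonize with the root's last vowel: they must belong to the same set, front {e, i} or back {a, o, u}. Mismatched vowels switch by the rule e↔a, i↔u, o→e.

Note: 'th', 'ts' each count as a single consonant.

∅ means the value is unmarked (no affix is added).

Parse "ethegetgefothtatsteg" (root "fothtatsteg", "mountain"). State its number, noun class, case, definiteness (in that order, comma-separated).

dual, class II, ablative, indefinite

Segment: oth-a-get-ga-fothtatsteg.
number: ga- → dual.
noun class: get- → class II.
case: a- → ablative.
definiteness: oth- → indefinite.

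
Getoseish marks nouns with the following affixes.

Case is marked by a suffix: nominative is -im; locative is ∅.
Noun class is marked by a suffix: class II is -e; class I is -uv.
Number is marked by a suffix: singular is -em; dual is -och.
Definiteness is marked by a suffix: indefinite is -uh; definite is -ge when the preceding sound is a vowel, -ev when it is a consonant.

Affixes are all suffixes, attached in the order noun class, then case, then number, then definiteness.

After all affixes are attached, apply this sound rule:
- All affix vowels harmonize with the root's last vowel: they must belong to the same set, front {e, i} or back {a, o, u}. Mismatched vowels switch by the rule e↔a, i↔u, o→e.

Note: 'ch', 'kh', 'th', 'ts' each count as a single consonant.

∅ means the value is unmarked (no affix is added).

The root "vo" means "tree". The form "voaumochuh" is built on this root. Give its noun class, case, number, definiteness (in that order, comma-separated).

Segment: vo-e-im-och-uh.
noun class: -e → class II.
case: -im → nominative.
number: -och → dual.
definiteness: -uh → indefinite.

class II, nominative, dual, indefinite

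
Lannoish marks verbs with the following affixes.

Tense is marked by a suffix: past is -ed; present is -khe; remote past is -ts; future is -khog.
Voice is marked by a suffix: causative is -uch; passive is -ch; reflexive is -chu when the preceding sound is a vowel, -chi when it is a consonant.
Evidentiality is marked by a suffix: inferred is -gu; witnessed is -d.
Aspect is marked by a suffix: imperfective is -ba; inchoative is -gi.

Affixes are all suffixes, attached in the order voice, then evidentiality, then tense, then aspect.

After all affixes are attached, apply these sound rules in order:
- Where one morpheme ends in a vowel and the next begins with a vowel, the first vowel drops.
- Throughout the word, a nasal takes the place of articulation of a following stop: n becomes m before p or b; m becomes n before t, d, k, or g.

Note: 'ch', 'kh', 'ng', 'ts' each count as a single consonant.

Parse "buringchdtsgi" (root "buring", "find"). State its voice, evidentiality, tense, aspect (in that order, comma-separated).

Segment: buring-ch-d-ts-gi.
voice: -ch → passive.
evidentiality: -d → witnessed.
tense: -ts → remote past.
aspect: -gi → inchoative.

passive, witnessed, remote past, inchoative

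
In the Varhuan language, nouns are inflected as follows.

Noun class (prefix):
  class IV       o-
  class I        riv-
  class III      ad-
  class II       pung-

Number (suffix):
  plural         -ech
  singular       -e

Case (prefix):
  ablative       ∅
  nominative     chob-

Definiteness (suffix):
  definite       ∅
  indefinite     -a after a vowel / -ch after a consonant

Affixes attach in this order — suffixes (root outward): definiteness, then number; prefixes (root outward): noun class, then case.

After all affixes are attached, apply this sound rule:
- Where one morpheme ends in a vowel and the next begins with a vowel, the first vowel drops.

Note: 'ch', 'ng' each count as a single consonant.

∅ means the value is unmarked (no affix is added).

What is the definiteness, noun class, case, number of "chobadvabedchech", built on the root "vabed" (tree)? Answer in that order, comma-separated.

Segment: chob-ad-vabed-ch-ech.
definiteness: -a/ch → indefinite.
noun class: ad- → class III.
case: chob- → nominative.
number: -ech → plural.

indefinite, class III, nominative, plural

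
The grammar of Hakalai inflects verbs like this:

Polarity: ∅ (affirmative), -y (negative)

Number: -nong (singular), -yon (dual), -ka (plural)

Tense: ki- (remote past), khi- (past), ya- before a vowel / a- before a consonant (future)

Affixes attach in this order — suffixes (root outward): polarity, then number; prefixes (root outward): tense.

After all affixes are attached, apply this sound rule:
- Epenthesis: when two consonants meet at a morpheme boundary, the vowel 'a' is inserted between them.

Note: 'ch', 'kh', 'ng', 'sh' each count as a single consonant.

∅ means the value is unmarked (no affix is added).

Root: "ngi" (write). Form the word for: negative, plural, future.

Attach tense future a- (before consonant 'ng') → angi.
Attach polarity negative -y → angiy.
Attach number plural -ka → angiyka.
Apply epenthesis: angiyka → angiyaka.

angiyaka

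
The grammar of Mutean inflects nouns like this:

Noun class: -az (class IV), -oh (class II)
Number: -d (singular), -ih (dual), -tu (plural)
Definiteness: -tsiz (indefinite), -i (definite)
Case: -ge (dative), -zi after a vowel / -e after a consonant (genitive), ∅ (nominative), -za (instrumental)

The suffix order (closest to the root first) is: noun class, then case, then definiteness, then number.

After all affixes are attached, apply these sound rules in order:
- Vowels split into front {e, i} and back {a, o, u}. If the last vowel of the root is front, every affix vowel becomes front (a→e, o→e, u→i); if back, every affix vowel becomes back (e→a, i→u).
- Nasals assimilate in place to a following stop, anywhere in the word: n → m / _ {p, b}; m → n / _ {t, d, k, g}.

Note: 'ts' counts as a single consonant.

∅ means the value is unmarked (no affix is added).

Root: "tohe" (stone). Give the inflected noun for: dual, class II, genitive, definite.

toheeheiih

Attach noun class class II -oh → toheoh.
Attach case genitive -e (after consonant 'h') → toheohe.
Attach definiteness definite -i → toheohei.
Attach number dual -ih → toheoheiih.
Apply vowel harmony: toheoheiih → toheeheiih.
Nasal assimilation: no change.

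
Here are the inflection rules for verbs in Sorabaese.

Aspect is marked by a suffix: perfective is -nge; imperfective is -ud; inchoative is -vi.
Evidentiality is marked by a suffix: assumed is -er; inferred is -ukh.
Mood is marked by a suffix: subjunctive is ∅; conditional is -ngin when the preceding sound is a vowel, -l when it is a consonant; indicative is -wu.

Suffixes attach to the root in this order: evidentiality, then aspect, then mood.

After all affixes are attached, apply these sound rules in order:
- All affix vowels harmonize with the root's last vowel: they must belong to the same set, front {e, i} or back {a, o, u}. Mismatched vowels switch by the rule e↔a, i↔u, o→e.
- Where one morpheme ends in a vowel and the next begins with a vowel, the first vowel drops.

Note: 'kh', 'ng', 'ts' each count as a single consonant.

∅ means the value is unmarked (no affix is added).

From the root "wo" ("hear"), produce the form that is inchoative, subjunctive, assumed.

Attach evidentiality assumed -er → woer.
Attach aspect inchoative -vi → woervi.
mood = subjunctive: zero marking, form stays woervi.
Apply vowel harmony: woervi → woarvu.
Apply vowel deletion: woarvu → warvu.

warvu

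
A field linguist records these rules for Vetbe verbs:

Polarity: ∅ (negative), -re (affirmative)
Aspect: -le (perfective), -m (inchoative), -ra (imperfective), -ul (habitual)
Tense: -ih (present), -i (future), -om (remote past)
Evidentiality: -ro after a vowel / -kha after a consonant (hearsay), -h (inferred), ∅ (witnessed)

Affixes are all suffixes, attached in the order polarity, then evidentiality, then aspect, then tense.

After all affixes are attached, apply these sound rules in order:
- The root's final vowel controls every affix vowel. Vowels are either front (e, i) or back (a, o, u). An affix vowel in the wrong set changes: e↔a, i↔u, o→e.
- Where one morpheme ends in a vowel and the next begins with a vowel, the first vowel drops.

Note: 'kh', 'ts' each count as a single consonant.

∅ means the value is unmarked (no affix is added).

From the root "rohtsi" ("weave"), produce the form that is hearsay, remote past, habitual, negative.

rohtsirilem

polarity = negative: zero marking, form stays rohtsi.
Attach evidentiality hearsay -ro (after vowel 'i') → rohtsiro.
Attach aspect habitual -ul → rohtsiroul.
Attach tense remote past -om → rohtsiroulom.
Apply vowel harmony: rohtsiroulom → rohtsireilem.
Apply vowel deletion: rohtsireilem → rohtsirilem.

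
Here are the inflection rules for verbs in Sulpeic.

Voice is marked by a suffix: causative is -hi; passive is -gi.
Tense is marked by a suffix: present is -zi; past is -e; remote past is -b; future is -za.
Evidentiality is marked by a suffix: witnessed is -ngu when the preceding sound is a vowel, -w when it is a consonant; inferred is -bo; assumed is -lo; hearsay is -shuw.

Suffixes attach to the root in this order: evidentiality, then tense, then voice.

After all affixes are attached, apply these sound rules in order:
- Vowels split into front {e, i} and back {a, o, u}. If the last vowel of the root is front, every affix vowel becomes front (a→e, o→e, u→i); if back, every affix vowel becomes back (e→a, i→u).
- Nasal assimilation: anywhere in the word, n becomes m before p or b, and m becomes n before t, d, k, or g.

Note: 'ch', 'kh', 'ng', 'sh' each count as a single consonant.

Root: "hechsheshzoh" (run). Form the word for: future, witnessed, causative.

hechsheshzohwzahu

Attach evidentiality witnessed -w (after consonant 'h') → hechsheshzohw.
Attach tense future -za → hechsheshzohwza.
Attach voice causative -hi → hechsheshzohwzahi.
Apply vowel harmony: hechsheshzohwzahi → hechsheshzohwzahu.
Nasal assimilation: no change.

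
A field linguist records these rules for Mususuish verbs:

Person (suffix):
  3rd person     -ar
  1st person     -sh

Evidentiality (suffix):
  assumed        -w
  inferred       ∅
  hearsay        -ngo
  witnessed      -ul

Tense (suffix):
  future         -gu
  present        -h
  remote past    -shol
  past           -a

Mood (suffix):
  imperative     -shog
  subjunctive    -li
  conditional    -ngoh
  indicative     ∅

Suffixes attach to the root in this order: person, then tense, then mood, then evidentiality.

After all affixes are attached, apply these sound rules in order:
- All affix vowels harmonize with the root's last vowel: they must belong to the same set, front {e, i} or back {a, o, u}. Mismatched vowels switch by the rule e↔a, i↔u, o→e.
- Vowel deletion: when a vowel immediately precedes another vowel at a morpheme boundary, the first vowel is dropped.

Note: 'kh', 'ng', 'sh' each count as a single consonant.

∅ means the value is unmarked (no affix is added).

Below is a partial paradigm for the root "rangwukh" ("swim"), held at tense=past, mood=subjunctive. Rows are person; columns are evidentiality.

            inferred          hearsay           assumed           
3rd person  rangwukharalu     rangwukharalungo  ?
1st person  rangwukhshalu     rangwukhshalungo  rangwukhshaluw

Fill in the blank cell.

rangwukharaluw

Attach person 3rd person -ar → rangwukhar.
Attach tense past -a → rangwukhara.
Attach mood subjunctive -li → rangwukharali.
Attach evidentiality assumed -w → rangwukharaliw.
Apply vowel harmony: rangwukharaliw → rangwukharaluw.
Vowel deletion: no change.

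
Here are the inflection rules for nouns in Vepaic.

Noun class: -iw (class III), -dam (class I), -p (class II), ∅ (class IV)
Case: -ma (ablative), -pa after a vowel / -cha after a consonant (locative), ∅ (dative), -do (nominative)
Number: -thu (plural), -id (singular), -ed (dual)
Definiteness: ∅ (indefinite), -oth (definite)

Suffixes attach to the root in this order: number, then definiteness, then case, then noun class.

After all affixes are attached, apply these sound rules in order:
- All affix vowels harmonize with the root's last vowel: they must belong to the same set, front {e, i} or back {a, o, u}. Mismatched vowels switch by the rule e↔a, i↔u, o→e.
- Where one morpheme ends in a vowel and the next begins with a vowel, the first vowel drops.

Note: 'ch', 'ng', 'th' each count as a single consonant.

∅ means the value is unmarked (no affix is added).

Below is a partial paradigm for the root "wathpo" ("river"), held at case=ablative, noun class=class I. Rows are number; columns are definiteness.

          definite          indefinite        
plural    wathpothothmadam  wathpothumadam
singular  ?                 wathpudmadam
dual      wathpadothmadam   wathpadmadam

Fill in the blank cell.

wathpudothmadam

Attach number singular -id → wathpoid.
Attach definiteness definite -oth → wathpoidoth.
Attach case ablative -ma → wathpoidothma.
Attach noun class class I -dam → wathpoidothmadam.
Apply vowel harmony: wathpoidothmadam → wathpoudothmadam.
Apply vowel deletion: wathpoudothmadam → wathpudothmadam.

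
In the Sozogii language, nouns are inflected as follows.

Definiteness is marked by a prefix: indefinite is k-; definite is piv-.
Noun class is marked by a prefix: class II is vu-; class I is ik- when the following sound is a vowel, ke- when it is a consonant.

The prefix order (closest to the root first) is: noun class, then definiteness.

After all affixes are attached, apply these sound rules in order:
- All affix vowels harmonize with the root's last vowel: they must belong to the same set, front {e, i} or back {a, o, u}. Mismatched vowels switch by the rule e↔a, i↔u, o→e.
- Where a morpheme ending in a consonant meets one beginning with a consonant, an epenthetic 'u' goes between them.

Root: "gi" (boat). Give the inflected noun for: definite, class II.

pivuvigi

Attach noun class class II vu- → vugi.
Attach definiteness definite piv- → pivvugi.
Apply vowel harmony: pivvugi → pivvigi.
Apply epenthesis: pivvigi → pivuvigi.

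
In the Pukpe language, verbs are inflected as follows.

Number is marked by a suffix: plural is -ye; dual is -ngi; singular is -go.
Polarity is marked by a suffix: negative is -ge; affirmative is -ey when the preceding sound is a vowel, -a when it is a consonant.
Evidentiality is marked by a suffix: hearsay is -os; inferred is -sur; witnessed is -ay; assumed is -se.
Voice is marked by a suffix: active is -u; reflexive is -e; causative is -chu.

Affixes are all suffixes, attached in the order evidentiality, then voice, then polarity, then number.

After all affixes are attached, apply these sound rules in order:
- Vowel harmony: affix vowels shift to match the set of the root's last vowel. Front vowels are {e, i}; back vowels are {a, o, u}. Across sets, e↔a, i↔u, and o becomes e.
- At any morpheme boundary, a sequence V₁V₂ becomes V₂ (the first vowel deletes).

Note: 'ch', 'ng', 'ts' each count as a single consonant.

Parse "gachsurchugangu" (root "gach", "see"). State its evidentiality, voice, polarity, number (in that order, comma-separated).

inferred, causative, negative, dual

Segment: gach-sur-chu-ge-ngi.
evidentiality: -sur → inferred.
voice: -chu → causative.
polarity: -ge → negative.
number: -ngi → dual.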